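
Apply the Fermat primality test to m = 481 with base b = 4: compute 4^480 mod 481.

417

4^1 ≡ 4 (mod 481)
4^2 ≡ 4^2 = 16 ≡ 16 (mod 481)
4^4 ≡ 16^2 = 256 ≡ 256 (mod 481)
4^8 ≡ 256^2 = 65536 ≡ 120 (mod 481)
4^16 ≡ 120^2 = 14400 ≡ 451 (mod 481)
4^32 ≡ 451^2 = 203401 ≡ 419 (mod 481)
4^64 ≡ 419^2 = 175561 ≡ 477 (mod 481)
4^128 ≡ 477^2 = 227529 ≡ 16 (mod 481)
4^256 ≡ 16^2 = 256 ≡ 256 (mod 481)
480 = 256 + 128 + 64 + 32 in binary powers of 2.
So 4^480 ≡ 256 · 16 · 477 · 419 ≡ 417 (mod 481).
Since 417 ≠ 1, base 4 is a Fermat witness: 481 is composite.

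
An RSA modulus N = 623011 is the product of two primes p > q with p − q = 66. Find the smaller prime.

757

Since p = q + 66, we have 623011 = q(q + 66), so q² + 66q − 623011 = 0.
Discriminant: 66² + 4·623011 = 4356 + 2492044 = 2496400; √2496400 = 1580.
q = (−66 + 1580)/2 = 757, and p = q + 66 = 823.
Check: 757 · 823 = 623011.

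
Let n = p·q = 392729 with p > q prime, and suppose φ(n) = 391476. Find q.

607

φ(n) = (p−1)(q−1) = n − (p+q) + 1, so p + q = 392729 − 391476 + 1 = 1254.
p and q are the roots of t² − 1254t + 392729 = 0.
Discriminant: 1254² − 4·392729 = 1572516 − 1570916 = 1600; √1600 = 40.
q = (1254 − 40)/2 = 607, p = (1254 + 40)/2 = 647.
Check: 607 · 647 = 392729.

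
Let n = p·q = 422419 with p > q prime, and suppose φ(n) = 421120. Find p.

659

φ(n) = (p−1)(q−1) = n − (p+q) + 1, so p + q = 422419 − 421120 + 1 = 1300.
p and q are the roots of t² − 1300t + 422419 = 0.
Discriminant: 1300² − 4·422419 = 1690000 − 1689676 = 324; √324 = 18.
q = (1300 − 18)/2 = 641, p = (1300 + 18)/2 = 659.
Check: 641 · 659 = 422419.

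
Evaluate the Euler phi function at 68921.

Factor: 68921 = 41^3.
φ(68921) = 41^2·(41−1) = 67240.

67240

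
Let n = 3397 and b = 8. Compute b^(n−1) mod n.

2013

8^1 ≡ 8 (mod 3397)
8^2 ≡ 8^2 = 64 ≡ 64 (mod 3397)
8^4 ≡ 64^2 = 4096 ≡ 699 (mod 3397)
8^8 ≡ 699^2 = 488601 ≡ 2830 (mod 3397)
8^16 ≡ 2830^2 = 8008900 ≡ 2171 (mod 3397)
8^32 ≡ 2171^2 = 4713241 ≡ 1602 (mod 3397)
8^64 ≡ 1602^2 = 2566404 ≡ 1669 (mod 3397)
8^128 ≡ 1669^2 = 2785561 ≡ 21 (mod 3397)
8^256 ≡ 21^2 = 441 ≡ 441 (mod 3397)
8^512 ≡ 441^2 = 194481 ≡ 852 (mod 3397)
8^1024 ≡ 852^2 = 725904 ≡ 2343 (mod 3397)
8^2048 ≡ 2343^2 = 5489649 ≡ 97 (mod 3397)
3396 = 2048 + 1024 + 256 + 64 + 4 in binary powers of 2.
So 8^3396 ≡ 97 · 2343 · 441 · 1669 · 699 ≡ 2013 (mod 3397).
Since 2013 ≠ 1, base 8 is a Fermat witness: 3397 is composite.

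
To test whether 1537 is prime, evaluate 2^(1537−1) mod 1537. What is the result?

49

2^1 ≡ 2 (mod 1537)
2^2 ≡ 2^2 = 4 ≡ 4 (mod 1537)
2^4 ≡ 4^2 = 16 ≡ 16 (mod 1537)
2^8 ≡ 16^2 = 256 ≡ 256 (mod 1537)
2^16 ≡ 256^2 = 65536 ≡ 982 (mod 1537)
2^32 ≡ 982^2 = 964324 ≡ 625 (mod 1537)
2^64 ≡ 625^2 = 390625 ≡ 227 (mod 1537)
2^128 ≡ 227^2 = 51529 ≡ 808 (mod 1537)
2^256 ≡ 808^2 = 652864 ≡ 1176 (mod 1537)
2^512 ≡ 1176^2 = 1382976 ≡ 1213 (mod 1537)
2^1024 ≡ 1213^2 = 1471369 ≡ 460 (mod 1537)
1536 = 1024 + 512 in binary powers of 2.
So 2^1536 ≡ 460 · 1213 ≡ 49 (mod 1537).
Since 49 ≠ 1, base 2 is a Fermat witness: 1537 is composite.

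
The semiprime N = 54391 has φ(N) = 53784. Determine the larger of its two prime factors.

φ(n) = (p−1)(q−1) = n − (p+q) + 1, so p + q = 54391 − 53784 + 1 = 608.
p and q are the roots of t² − 608t + 54391 = 0.
Discriminant: 608² − 4·54391 = 369664 − 217564 = 152100; √152100 = 390.
q = (608 − 390)/2 = 109, p = (608 + 390)/2 = 499.
Check: 109 · 499 = 54391.

499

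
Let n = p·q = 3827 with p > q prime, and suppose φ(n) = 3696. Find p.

89

φ(n) = (p−1)(q−1) = n − (p+q) + 1, so p + q = 3827 − 3696 + 1 = 132.
p and q are the roots of t² − 132t + 3827 = 0.
Discriminant: 132² − 4·3827 = 17424 − 15308 = 2116; √2116 = 46.
q = (132 − 46)/2 = 43, p = (132 + 46)/2 = 89.
Check: 43 · 89 = 3827.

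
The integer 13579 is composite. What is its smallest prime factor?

37

13579 is odd.
Digit sum 25, not divisible by 3.
Ends in 9: not divisible by 5.
7: 13579 = 7·1939 + 6
11: 13579 = 11·1234 + 5
13: 13579 = 13·1044 + 7
17: 13579 = 17·798 + 13
19: 13579 = 19·714 + 13
23: 13579 = 23·590 + 9
29: 13579 = 29·468 + 7
31: 13579 = 31·438 + 1
37: 13579 = 37·367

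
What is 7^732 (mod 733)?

7^1 ≡ 7 (mod 733)
7^2 ≡ 7^2 = 49 ≡ 49 (mod 733)
7^4 ≡ 49^2 = 2401 ≡ 202 (mod 733)
7^8 ≡ 202^2 = 40804 ≡ 489 (mod 733)
7^16 ≡ 489^2 = 239121 ≡ 163 (mod 733)
7^32 ≡ 163^2 = 26569 ≡ 181 (mod 733)
7^64 ≡ 181^2 = 32761 ≡ 509 (mod 733)
7^128 ≡ 509^2 = 259081 ≡ 332 (mod 733)
7^256 ≡ 332^2 = 110224 ≡ 274 (mod 733)
7^512 ≡ 274^2 = 75076 ≡ 310 (mod 733)
732 = 512 + 128 + 64 + 16 + 8 + 4 in binary powers of 2.
So 7^732 ≡ 310 · 332 · 509 · 163 · 489 · 202 ≡ 1 (mod 733).
Since the result is 1, base 7 gives no evidence that 733 is composite.

1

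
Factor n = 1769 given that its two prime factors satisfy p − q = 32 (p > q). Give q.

29

Since p = q + 32, we have 1769 = q(q + 32), so q² + 32q − 1769 = 0.
Discriminant: 32² + 4·1769 = 1024 + 7076 = 8100; √8100 = 90.
q = (−32 + 90)/2 = 29, and p = q + 32 = 61.
Check: 29 · 61 = 1769.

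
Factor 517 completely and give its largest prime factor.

517 = 11 · 47
47 is prime.
So 517 = 11 · 47; the largest prime factor is 47.

47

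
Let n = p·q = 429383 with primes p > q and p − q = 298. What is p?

Since p = q + 298, we have 429383 = q(q + 298), so q² + 298q − 429383 = 0.
Discriminant: 298² + 4·429383 = 88804 + 1717532 = 1806336; √1806336 = 1344.
q = (−298 + 1344)/2 = 523, and p = q + 298 = 821.
Check: 523 · 821 = 429383.

821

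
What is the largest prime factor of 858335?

79

858335 = 5 · 171667
171667 = 41 · 4187
4187 = 53 · 79
79 is prime.
So 858335 = 5 · 41 · 53 · 79; the largest prime factor is 79.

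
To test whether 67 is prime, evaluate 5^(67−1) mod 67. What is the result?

1

5^1 ≡ 5 (mod 67)
5^2 ≡ 5^2 = 25 ≡ 25 (mod 67)
5^4 ≡ 25^2 = 625 ≡ 22 (mod 67)
5^8 ≡ 22^2 = 484 ≡ 15 (mod 67)
5^16 ≡ 15^2 = 225 ≡ 24 (mod 67)
5^32 ≡ 24^2 = 576 ≡ 40 (mod 67)
5^64 ≡ 40^2 = 1600 ≡ 59 (mod 67)
66 = 64 + 2 in binary powers of 2.
So 5^66 ≡ 59 · 25 ≡ 1 (mod 67).
Since the result is 1, base 5 gives no evidence that 67 is composite.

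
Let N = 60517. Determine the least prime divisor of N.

73

60517 is odd.
Digit sum 19, not divisible by 3.
Ends in 7: not divisible by 5.
7: 60517 = 7·8645 + 2
11: 60517 = 11·5501 + 6
13: 60517 = 13·4655 + 2
17: 60517 = 17·3559 + 14
19: 60517 = 19·3185 + 2
23: 60517 = 23·2631 + 4
29: 60517 = 29·2086 + 23
31: 60517 = 31·1952 + 5
37: 60517 = 37·1635 + 22
41: 60517 = 41·1476 + 1
43: 60517 = 43·1407 + 16
47: 60517 = 47·1287 + 28
53: 60517 = 53·1141 + 44
59: 60517 = 59·1025 + 42
61: 60517 = 61·992 + 5
67: 60517 = 67·903 + 16
71: 60517 = 71·852 + 25
73: 60517 = 73·829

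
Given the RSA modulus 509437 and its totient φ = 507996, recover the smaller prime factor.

φ(n) = (p−1)(q−1) = n − (p+q) + 1, so p + q = 509437 − 507996 + 1 = 1442.
p and q are the roots of t² − 1442t + 509437 = 0.
Discriminant: 1442² − 4·509437 = 2079364 − 2037748 = 41616; √41616 = 204.
q = (1442 − 204)/2 = 619, p = (1442 + 204)/2 = 823.
Check: 619 · 823 = 509437.

619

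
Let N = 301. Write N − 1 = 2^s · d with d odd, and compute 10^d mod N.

301 − 1 = 300 = 2^2 · 75, so d = 75.
10^1 ≡ 10 (mod 301)
10^2 ≡ 10^2 = 100 ≡ 100 (mod 301)
10^4 ≡ 100^2 = 10000 ≡ 67 (mod 301)
10^8 ≡ 67^2 = 4489 ≡ 275 (mod 301)
10^16 ≡ 275^2 = 75625 ≡ 74 (mod 301)
10^32 ≡ 74^2 = 5476 ≡ 58 (mod 301)
10^64 ≡ 58^2 = 3364 ≡ 53 (mod 301)
75 = 64 + 8 + 2 + 1 in binary powers of 2.
So 10^75 ≡ 53 · 275 · 100 · 10 ≡ 279 (mod 301).
Squaring chain: 279 → 183; never reaches −1, so base 10 is a Miller–Rabin witness that 301 is composite.

279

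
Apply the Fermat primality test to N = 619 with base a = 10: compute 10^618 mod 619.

1

10^1 ≡ 10 (mod 619)
10^2 ≡ 10^2 = 100 ≡ 100 (mod 619)
10^4 ≡ 100^2 = 10000 ≡ 96 (mod 619)
10^8 ≡ 96^2 = 9216 ≡ 550 (mod 619)
10^16 ≡ 550^2 = 302500 ≡ 428 (mod 619)
10^32 ≡ 428^2 = 183184 ≡ 579 (mod 619)
10^64 ≡ 579^2 = 335241 ≡ 362 (mod 619)
10^128 ≡ 362^2 = 131044 ≡ 435 (mod 619)
10^256 ≡ 435^2 = 189225 ≡ 430 (mod 619)
10^512 ≡ 430^2 = 184900 ≡ 438 (mod 619)
618 = 512 + 64 + 32 + 8 + 2 in binary powers of 2.
So 10^618 ≡ 438 · 362 · 579 · 550 · 100 ≡ 1 (mod 619).
Since the result is 1, base 10 gives no evidence that 619 is composite.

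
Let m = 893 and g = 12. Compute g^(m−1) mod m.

12^1 ≡ 12 (mod 893)
12^2 ≡ 12^2 = 144 ≡ 144 (mod 893)
12^4 ≡ 144^2 = 20736 ≡ 197 (mod 893)
12^8 ≡ 197^2 = 38809 ≡ 410 (mod 893)
12^16 ≡ 410^2 = 168100 ≡ 216 (mod 893)
12^32 ≡ 216^2 = 46656 ≡ 220 (mod 893)
12^64 ≡ 220^2 = 48400 ≡ 178 (mod 893)
12^128 ≡ 178^2 = 31684 ≡ 429 (mod 893)
12^256 ≡ 429^2 = 184041 ≡ 83 (mod 893)
12^512 ≡ 83^2 = 6889 ≡ 638 (mod 893)
892 = 512 + 256 + 64 + 32 + 16 + 8 + 4 in binary powers of 2.
So 12^892 ≡ 638 · 83 · 178 · 220 · 216 · 410 · 197 ≡ 178 (mod 893).
Since 178 ≠ 1, base 12 is a Fermat witness: 893 is composite.

178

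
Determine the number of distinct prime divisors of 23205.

5

23205 = 3 · 7735
7735 = 5 · 1547
1547 = 7 · 221
221 = 13 · 17
23205 = 3 · 5 · 7 · 13 · 17, which has 5 distinct prime factors.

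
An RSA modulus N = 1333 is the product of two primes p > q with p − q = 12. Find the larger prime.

43

Since p = q + 12, we have 1333 = q(q + 12), so q² + 12q − 1333 = 0.
Discriminant: 12² + 4·1333 = 144 + 5332 = 5476; √5476 = 74.
q = (−12 + 74)/2 = 31, and p = q + 12 = 43.
Check: 31 · 43 = 1333.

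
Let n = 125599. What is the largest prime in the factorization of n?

71

125599 = 29 · 4331
4331 = 61 · 71
71 is prime.
So 125599 = 29 · 61 · 71; the largest prime factor is 71.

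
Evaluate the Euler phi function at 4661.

4524

Factor: 4661 = 59 · 79.
φ(4661) = (59−1) · (79−1) = 58 · 78 = 4524.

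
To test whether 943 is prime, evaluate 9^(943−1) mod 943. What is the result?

901

9^1 ≡ 9 (mod 943)
9^2 ≡ 9^2 = 81 ≡ 81 (mod 943)
9^4 ≡ 81^2 = 6561 ≡ 903 (mod 943)
9^8 ≡ 903^2 = 815409 ≡ 657 (mod 943)
9^16 ≡ 657^2 = 431649 ≡ 698 (mod 943)
9^32 ≡ 698^2 = 487204 ≡ 616 (mod 943)
9^64 ≡ 616^2 = 379456 ≡ 370 (mod 943)
9^128 ≡ 370^2 = 136900 ≡ 165 (mod 943)
9^256 ≡ 165^2 = 27225 ≡ 821 (mod 943)
9^512 ≡ 821^2 = 674041 ≡ 739 (mod 943)
942 = 512 + 256 + 128 + 32 + 8 + 4 + 2 in binary powers of 2.
So 9^942 ≡ 739 · 821 · 165 · 616 · 657 · 903 · 81 ≡ 901 (mod 943).
Since 901 ≠ 1, base 9 is a Fermat witness: 943 is composite.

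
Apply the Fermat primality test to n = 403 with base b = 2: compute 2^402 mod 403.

376

2^1 ≡ 2 (mod 403)
2^2 ≡ 2^2 = 4 ≡ 4 (mod 403)
2^4 ≡ 4^2 = 16 ≡ 16 (mod 403)
2^8 ≡ 16^2 = 256 ≡ 256 (mod 403)
2^16 ≡ 256^2 = 65536 ≡ 250 (mod 403)
2^32 ≡ 250^2 = 62500 ≡ 35 (mod 403)
2^64 ≡ 35^2 = 1225 ≡ 16 (mod 403)
2^128 ≡ 16^2 = 256 ≡ 256 (mod 403)
2^256 ≡ 256^2 = 65536 ≡ 250 (mod 403)
402 = 256 + 128 + 16 + 2 in binary powers of 2.
So 2^402 ≡ 250 · 256 · 250 · 4 ≡ 376 (mod 403).
Since 376 ≠ 1, base 2 is a Fermat witness: 403 is composite.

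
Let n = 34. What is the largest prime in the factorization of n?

34 = 2 · 17
17 is prime.
So 34 = 2 · 17; the largest prime factor is 17.

17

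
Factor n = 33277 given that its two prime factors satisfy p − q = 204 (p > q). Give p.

311

Since p = q + 204, we have 33277 = q(q + 204), so q² + 204q − 33277 = 0.
Discriminant: 204² + 4·33277 = 41616 + 133108 = 174724; √174724 = 418.
q = (−204 + 418)/2 = 107, and p = q + 204 = 311.
Check: 107 · 311 = 33277.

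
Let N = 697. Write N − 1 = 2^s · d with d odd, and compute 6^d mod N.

439

697 − 1 = 696 = 2^3 · 87, so d = 87.
6^1 ≡ 6 (mod 697)
6^2 ≡ 6^2 = 36 ≡ 36 (mod 697)
6^4 ≡ 36^2 = 1296 ≡ 599 (mod 697)
6^8 ≡ 599^2 = 358801 ≡ 543 (mod 697)
6^16 ≡ 543^2 = 294849 ≡ 18 (mod 697)
6^32 ≡ 18^2 = 324 ≡ 324 (mod 697)
6^64 ≡ 324^2 = 104976 ≡ 426 (mod 697)
87 = 64 + 16 + 4 + 2 + 1 in binary powers of 2.
So 6^87 ≡ 426 · 18 · 599 · 36 · 6 ≡ 439 (mod 697).
Squaring chain: 439 → 349 → 523; never reaches −1, so base 6 is a Miller–Rabin witness that 697 is composite.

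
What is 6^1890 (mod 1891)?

1768

6^1 ≡ 6 (mod 1891)
6^2 ≡ 6^2 = 36 ≡ 36 (mod 1891)
6^4 ≡ 36^2 = 1296 ≡ 1296 (mod 1891)
6^8 ≡ 1296^2 = 1679616 ≡ 408 (mod 1891)
6^16 ≡ 408^2 = 166464 ≡ 56 (mod 1891)
6^32 ≡ 56^2 = 3136 ≡ 1245 (mod 1891)
6^64 ≡ 1245^2 = 1550025 ≡ 1296 (mod 1891)
6^128 ≡ 1296^2 = 1679616 ≡ 408 (mod 1891)
6^256 ≡ 408^2 = 166464 ≡ 56 (mod 1891)
6^512 ≡ 56^2 = 3136 ≡ 1245 (mod 1891)
6^1024 ≡ 1245^2 = 1550025 ≡ 1296 (mod 1891)
1890 = 1024 + 512 + 256 + 64 + 32 + 2 in binary powers of 2.
So 6^1890 ≡ 1296 · 1245 · 56 · 1296 · 1245 · 36 ≡ 1768 (mod 1891).
Since 1768 ≠ 1, base 6 is a Fermat witness: 1891 is composite.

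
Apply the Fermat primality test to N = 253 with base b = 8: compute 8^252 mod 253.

141

8^1 ≡ 8 (mod 253)
8^2 ≡ 8^2 = 64 ≡ 64 (mod 253)
8^4 ≡ 64^2 = 4096 ≡ 48 (mod 253)
8^8 ≡ 48^2 = 2304 ≡ 27 (mod 253)
8^16 ≡ 27^2 = 729 ≡ 223 (mod 253)
8^32 ≡ 223^2 = 49729 ≡ 141 (mod 253)
8^64 ≡ 141^2 = 19881 ≡ 147 (mod 253)
8^128 ≡ 147^2 = 21609 ≡ 104 (mod 253)
252 = 128 + 64 + 32 + 16 + 8 + 4 in binary powers of 2.
So 8^252 ≡ 104 · 147 · 141 · 223 · 27 · 48 ≡ 141 (mod 253).
Since 141 ≠ 1, base 8 is a Fermat witness: 253 is composite.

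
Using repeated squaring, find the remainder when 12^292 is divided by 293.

1

12^1 ≡ 12 (mod 293)
12^2 ≡ 12^2 = 144 ≡ 144 (mod 293)
12^4 ≡ 144^2 = 20736 ≡ 226 (mod 293)
12^8 ≡ 226^2 = 51076 ≡ 94 (mod 293)
12^16 ≡ 94^2 = 8836 ≡ 46 (mod 293)
12^32 ≡ 46^2 = 2116 ≡ 65 (mod 293)
12^64 ≡ 65^2 = 4225 ≡ 123 (mod 293)
12^128 ≡ 123^2 = 15129 ≡ 186 (mod 293)
12^256 ≡ 186^2 = 34596 ≡ 22 (mod 293)
292 = 256 + 32 + 4 in binary powers of 2.
So 12^292 ≡ 22 · 65 · 226 ≡ 1 (mod 293).
Since the result is 1, base 12 gives no evidence that 293 is composite.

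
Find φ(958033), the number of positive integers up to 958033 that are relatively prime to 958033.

Factor: 958033 = 67 · 79 · 181.
φ(958033) = (67−1) · (79−1) · (181−1) = 66 · 78 · 180 = 926640.

926640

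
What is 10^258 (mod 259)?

1

10^1 ≡ 10 (mod 259)
10^2 ≡ 10^2 = 100 ≡ 100 (mod 259)
10^4 ≡ 100^2 = 10000 ≡ 158 (mod 259)
10^8 ≡ 158^2 = 24964 ≡ 100 (mod 259)
10^16 ≡ 100^2 = 10000 ≡ 158 (mod 259)
10^32 ≡ 158^2 = 24964 ≡ 100 (mod 259)
10^64 ≡ 100^2 = 10000 ≡ 158 (mod 259)
10^128 ≡ 158^2 = 24964 ≡ 100 (mod 259)
10^256 ≡ 100^2 = 10000 ≡ 158 (mod 259)
258 = 256 + 2 in binary powers of 2.
So 10^258 ≡ 158 · 100 ≡ 1 (mod 259).
Since the result is 1, base 10 gives no evidence that 259 is composite.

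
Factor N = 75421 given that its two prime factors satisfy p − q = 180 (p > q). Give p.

379

Since p = q + 180, we have 75421 = q(q + 180), so q² + 180q − 75421 = 0.
Discriminant: 180² + 4·75421 = 32400 + 301684 = 334084; √334084 = 578.
q = (−180 + 578)/2 = 199, and p = q + 180 = 379.
Check: 199 · 379 = 75421.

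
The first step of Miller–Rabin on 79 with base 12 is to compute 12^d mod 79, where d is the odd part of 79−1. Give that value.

78

79 − 1 = 78 = 2^1 · 39, so d = 39.
12^1 ≡ 12 (mod 79)
12^2 ≡ 12^2 = 144 ≡ 65 (mod 79)
12^4 ≡ 65^2 = 4225 ≡ 38 (mod 79)
12^8 ≡ 38^2 = 1444 ≡ 22 (mod 79)
12^16 ≡ 22^2 = 484 ≡ 10 (mod 79)
12^32 ≡ 10^2 = 100 ≡ 21 (mod 79)
39 = 32 + 4 + 2 + 1 in binary powers of 2.
So 12^39 ≡ 21 · 38 · 65 · 12 ≡ 78 (mod 79).
Since 12^d ≡ 78 (mod 79), base 12 does not prove 79 composite.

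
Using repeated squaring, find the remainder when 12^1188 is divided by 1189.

146

12^1 ≡ 12 (mod 1189)
12^2 ≡ 12^2 = 144 ≡ 144 (mod 1189)
12^4 ≡ 144^2 = 20736 ≡ 523 (mod 1189)
12^8 ≡ 523^2 = 273529 ≡ 59 (mod 1189)
12^16 ≡ 59^2 = 3481 ≡ 1103 (mod 1189)
12^32 ≡ 1103^2 = 1216609 ≡ 262 (mod 1189)
12^64 ≡ 262^2 = 68644 ≡ 871 (mod 1189)
12^128 ≡ 871^2 = 758641 ≡ 59 (mod 1189)
12^256 ≡ 59^2 = 3481 ≡ 1103 (mod 1189)
12^512 ≡ 1103^2 = 1216609 ≡ 262 (mod 1189)
12^1024 ≡ 262^2 = 68644 ≡ 871 (mod 1189)
1188 = 1024 + 128 + 32 + 4 in binary powers of 2.
So 12^1188 ≡ 871 · 59 · 262 · 523 ≡ 146 (mod 1189).
Since 146 ≠ 1, base 12 is a Fermat witness: 1189 is composite.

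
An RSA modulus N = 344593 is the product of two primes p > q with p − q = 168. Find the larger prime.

Since p = q + 168, we have 344593 = q(q + 168), so q² + 168q − 344593 = 0.
Discriminant: 168² + 4·344593 = 28224 + 1378372 = 1406596; √1406596 = 1186.
q = (−168 + 1186)/2 = 509, and p = q + 168 = 677.
Check: 509 · 677 = 344593.

677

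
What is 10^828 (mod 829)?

1

10^1 ≡ 10 (mod 829)
10^2 ≡ 10^2 = 100 ≡ 100 (mod 829)
10^4 ≡ 100^2 = 10000 ≡ 52 (mod 829)
10^8 ≡ 52^2 = 2704 ≡ 217 (mod 829)
10^16 ≡ 217^2 = 47089 ≡ 665 (mod 829)
10^32 ≡ 665^2 = 442225 ≡ 368 (mod 829)
10^64 ≡ 368^2 = 135424 ≡ 297 (mod 829)
10^128 ≡ 297^2 = 88209 ≡ 335 (mod 829)
10^256 ≡ 335^2 = 112225 ≡ 310 (mod 829)
10^512 ≡ 310^2 = 96100 ≡ 765 (mod 829)
828 = 512 + 256 + 32 + 16 + 8 + 4 in binary powers of 2.
So 10^828 ≡ 765 · 310 · 368 · 665 · 217 · 52 ≡ 1 (mod 829).
Since the result is 1, base 10 gives no evidence that 829 is composite.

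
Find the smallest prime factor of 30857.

59

30857 is odd.
Digit sum 23, not divisible by 3.
Ends in 7: not divisible by 5.
7: 30857 = 7·4408 + 1
11: 30857 = 11·2805 + 2
13: 30857 = 13·2373 + 8
17: 30857 = 17·1815 + 2
19: 30857 = 19·1624 + 1
23: 30857 = 23·1341 + 14
29: 30857 = 29·1064 + 1
31: 30857 = 31·995 + 12
37: 30857 = 37·833 + 36
41: 30857 = 41·752 + 25
43: 30857 = 43·717 + 26
47: 30857 = 47·656 + 25
53: 30857 = 53·582 + 11
59: 30857 = 59·523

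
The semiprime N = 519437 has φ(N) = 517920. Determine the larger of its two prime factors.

φ(n) = (p−1)(q−1) = n − (p+q) + 1, so p + q = 519437 − 517920 + 1 = 1518.
p and q are the roots of t² − 1518t + 519437 = 0.
Discriminant: 1518² − 4·519437 = 2304324 − 2077748 = 226576; √226576 = 476.
q = (1518 − 476)/2 = 521, p = (1518 + 476)/2 = 997.
Check: 521 · 997 = 519437.

997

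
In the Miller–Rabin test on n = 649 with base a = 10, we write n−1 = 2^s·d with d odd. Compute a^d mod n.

131

649 − 1 = 648 = 2^3 · 81, so d = 81.
10^1 ≡ 10 (mod 649)
10^2 ≡ 10^2 = 100 ≡ 100 (mod 649)
10^4 ≡ 100^2 = 10000 ≡ 265 (mod 649)
10^8 ≡ 265^2 = 70225 ≡ 133 (mod 649)
10^16 ≡ 133^2 = 17689 ≡ 166 (mod 649)
10^32 ≡ 166^2 = 27556 ≡ 298 (mod 649)
10^64 ≡ 298^2 = 88804 ≡ 540 (mod 649)
81 = 64 + 16 + 1 in binary powers of 2.
So 10^81 ≡ 540 · 166 · 10 ≡ 131 (mod 649).
Squaring chain: 131 → 287 → 595; never reaches −1, so base 10 is a Miller–Rabin witness that 649 is composite.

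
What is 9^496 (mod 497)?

9^1 ≡ 9 (mod 497)
9^2 ≡ 9^2 = 81 ≡ 81 (mod 497)
9^4 ≡ 81^2 = 6561 ≡ 100 (mod 497)
9^8 ≡ 100^2 = 10000 ≡ 60 (mod 497)
9^16 ≡ 60^2 = 3600 ≡ 121 (mod 497)
9^32 ≡ 121^2 = 14641 ≡ 228 (mod 497)
9^64 ≡ 228^2 = 51984 ≡ 296 (mod 497)
9^128 ≡ 296^2 = 87616 ≡ 144 (mod 497)
9^256 ≡ 144^2 = 20736 ≡ 359 (mod 497)
496 = 256 + 128 + 64 + 32 + 16 in binary powers of 2.
So 9^496 ≡ 359 · 144 · 296 · 228 · 121 ≡ 219 (mod 497).
Since 219 ≠ 1, base 9 is a Fermat witness: 497 is composite.

219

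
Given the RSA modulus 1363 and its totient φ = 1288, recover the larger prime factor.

φ(n) = (p−1)(q−1) = n − (p+q) + 1, so p + q = 1363 − 1288 + 1 = 76.
p and q are the roots of t² − 76t + 1363 = 0.
Discriminant: 76² − 4·1363 = 5776 − 5452 = 324; √324 = 18.
q = (76 − 18)/2 = 29, p = (76 + 18)/2 = 47.
Check: 29 · 47 = 1363.

47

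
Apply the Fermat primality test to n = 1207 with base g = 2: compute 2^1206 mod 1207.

2^1 ≡ 2 (mod 1207)
2^2 ≡ 2^2 = 4 ≡ 4 (mod 1207)
2^4 ≡ 4^2 = 16 ≡ 16 (mod 1207)
2^8 ≡ 16^2 = 256 ≡ 256 (mod 1207)
2^16 ≡ 256^2 = 65536 ≡ 358 (mod 1207)
2^32 ≡ 358^2 = 128164 ≡ 222 (mod 1207)
2^64 ≡ 222^2 = 49284 ≡ 1004 (mod 1207)
2^128 ≡ 1004^2 = 1008016 ≡ 171 (mod 1207)
2^256 ≡ 171^2 = 29241 ≡ 273 (mod 1207)
2^512 ≡ 273^2 = 74529 ≡ 902 (mod 1207)
2^1024 ≡ 902^2 = 813604 ≡ 86 (mod 1207)
1206 = 1024 + 128 + 32 + 16 + 4 + 2 in binary powers of 2.
So 2^1206 ≡ 86 · 171 · 222 · 358 · 16 · 4 ≡ 642 (mod 1207).
Since 642 ≠ 1, base 2 is a Fermat witness: 1207 is composite.

642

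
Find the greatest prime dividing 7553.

7553 = 7 · 1079
1079 = 13 · 83
83 is prime.
So 7553 = 7 · 13 · 83; the largest prime factor is 83.

83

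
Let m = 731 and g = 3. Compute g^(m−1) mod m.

195

3^1 ≡ 3 (mod 731)
3^2 ≡ 3^2 = 9 ≡ 9 (mod 731)
3^4 ≡ 9^2 = 81 ≡ 81 (mod 731)
3^8 ≡ 81^2 = 6561 ≡ 713 (mod 731)
3^16 ≡ 713^2 = 508369 ≡ 324 (mod 731)
3^32 ≡ 324^2 = 104976 ≡ 443 (mod 731)
3^64 ≡ 443^2 = 196249 ≡ 341 (mod 731)
3^128 ≡ 341^2 = 116281 ≡ 52 (mod 731)
3^256 ≡ 52^2 = 2704 ≡ 511 (mod 731)
3^512 ≡ 511^2 = 261121 ≡ 154 (mod 731)
730 = 512 + 128 + 64 + 16 + 8 + 2 in binary powers of 2.
So 3^730 ≡ 154 · 52 · 341 · 324 · 713 · 9 ≡ 195 (mod 731).
Since 195 ≠ 1, base 3 is a Fermat witness: 731 is composite.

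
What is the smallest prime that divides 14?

14 is even: 2 divides it.

2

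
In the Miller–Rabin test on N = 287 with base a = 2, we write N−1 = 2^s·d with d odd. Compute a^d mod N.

172

287 − 1 = 286 = 2^1 · 143, so d = 143.
2^1 ≡ 2 (mod 287)
2^2 ≡ 2^2 = 4 ≡ 4 (mod 287)
2^4 ≡ 4^2 = 16 ≡ 16 (mod 287)
2^8 ≡ 16^2 = 256 ≡ 256 (mod 287)
2^16 ≡ 256^2 = 65536 ≡ 100 (mod 287)
2^32 ≡ 100^2 = 10000 ≡ 242 (mod 287)
2^64 ≡ 242^2 = 58564 ≡ 16 (mod 287)
2^128 ≡ 16^2 = 256 ≡ 256 (mod 287)
143 = 128 + 8 + 4 + 2 + 1 in binary powers of 2.
So 2^143 ≡ 256 · 256 · 16 · 4 · 2 ≡ 172 (mod 287).
Squaring chain: 172; never reaches −1, so base 2 is a Miller–Rabin witness that 287 is composite.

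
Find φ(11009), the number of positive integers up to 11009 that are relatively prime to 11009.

10800

Factor: 11009 = 101 · 109.
φ(11009) = (101−1) · (109−1) = 100 · 108 = 10800.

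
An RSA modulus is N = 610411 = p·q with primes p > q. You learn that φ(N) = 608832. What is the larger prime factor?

φ(n) = (p−1)(q−1) = n − (p+q) + 1, so p + q = 610411 − 608832 + 1 = 1580.
p and q are the roots of t² − 1580t + 610411 = 0.
Discriminant: 1580² − 4·610411 = 2496400 − 2441644 = 54756; √54756 = 234.
q = (1580 − 234)/2 = 673, p = (1580 + 234)/2 = 907.
Check: 673 · 907 = 610411.

907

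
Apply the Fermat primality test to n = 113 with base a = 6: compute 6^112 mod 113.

6^1 ≡ 6 (mod 113)
6^2 ≡ 6^2 = 36 ≡ 36 (mod 113)
6^4 ≡ 36^2 = 1296 ≡ 53 (mod 113)
6^8 ≡ 53^2 = 2809 ≡ 97 (mod 113)
6^16 ≡ 97^2 = 9409 ≡ 30 (mod 113)
6^32 ≡ 30^2 = 900 ≡ 109 (mod 113)
6^64 ≡ 109^2 = 11881 ≡ 16 (mod 113)
112 = 64 + 32 + 16 in binary powers of 2.
So 6^112 ≡ 16 · 109 · 30 ≡ 1 (mod 113).
Since the result is 1, base 6 gives no evidence that 113 is composite.

1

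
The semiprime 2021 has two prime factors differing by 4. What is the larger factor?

47

Since p = q + 4, we have 2021 = q(q + 4), so q² + 4q − 2021 = 0.
Discriminant: 4² + 4·2021 = 16 + 8084 = 8100; √8100 = 90.
q = (−4 + 90)/2 = 43, and p = q + 4 = 47.
Check: 43 · 47 = 2021.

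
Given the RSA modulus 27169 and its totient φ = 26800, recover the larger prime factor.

269

φ(n) = (p−1)(q−1) = n − (p+q) + 1, so p + q = 27169 − 26800 + 1 = 370.
p and q are the roots of t² − 370t + 27169 = 0.
Discriminant: 370² − 4·27169 = 136900 − 108676 = 28224; √28224 = 168.
q = (370 − 168)/2 = 101, p = (370 + 168)/2 = 269.
Check: 101 · 269 = 27169.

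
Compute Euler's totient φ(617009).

592000

Factor: 617009 = 41 · 101 · 149.
φ(617009) = (41−1) · (101−1) · (149−1) = 40 · 100 · 148 = 592000.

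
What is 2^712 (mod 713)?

624

2^1 ≡ 2 (mod 713)
2^2 ≡ 2^2 = 4 ≡ 4 (mod 713)
2^4 ≡ 4^2 = 16 ≡ 16 (mod 713)
2^8 ≡ 16^2 = 256 ≡ 256 (mod 713)
2^16 ≡ 256^2 = 65536 ≡ 653 (mod 713)
2^32 ≡ 653^2 = 426409 ≡ 35 (mod 713)
2^64 ≡ 35^2 = 1225 ≡ 512 (mod 713)
2^128 ≡ 512^2 = 262144 ≡ 473 (mod 713)
2^256 ≡ 473^2 = 223729 ≡ 560 (mod 713)
2^512 ≡ 560^2 = 313600 ≡ 593 (mod 713)
712 = 512 + 128 + 64 + 8 in binary powers of 2.
So 2^712 ≡ 593 · 473 · 512 · 256 ≡ 624 (mod 713).
Since 624 ≠ 1, base 2 is a Fermat witness: 713 is composite.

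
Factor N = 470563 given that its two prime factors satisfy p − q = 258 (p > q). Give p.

827

Since p = q + 258, we have 470563 = q(q + 258), so q² + 258q − 470563 = 0.
Discriminant: 258² + 4·470563 = 66564 + 1882252 = 1948816; √1948816 = 1396.
q = (−258 + 1396)/2 = 569, and p = q + 258 = 827.
Check: 569 · 827 = 470563.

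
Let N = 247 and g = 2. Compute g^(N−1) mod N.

2^1 ≡ 2 (mod 247)
2^2 ≡ 2^2 = 4 ≡ 4 (mod 247)
2^4 ≡ 4^2 = 16 ≡ 16 (mod 247)
2^8 ≡ 16^2 = 256 ≡ 9 (mod 247)
2^16 ≡ 9^2 = 81 ≡ 81 (mod 247)
2^32 ≡ 81^2 = 6561 ≡ 139 (mod 247)
2^64 ≡ 139^2 = 19321 ≡ 55 (mod 247)
2^128 ≡ 55^2 = 3025 ≡ 61 (mod 247)
246 = 128 + 64 + 32 + 16 + 4 + 2 in binary powers of 2.
So 2^246 ≡ 61 · 55 · 139 · 81 · 16 · 4 ≡ 220 (mod 247).
Since 220 ≠ 1, base 2 is a Fermat witness: 247 is composite.

220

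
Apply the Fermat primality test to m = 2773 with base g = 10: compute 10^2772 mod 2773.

10^1 ≡ 10 (mod 2773)
10^2 ≡ 10^2 = 100 ≡ 100 (mod 2773)
10^4 ≡ 100^2 = 10000 ≡ 1681 (mod 2773)
10^8 ≡ 1681^2 = 2825761 ≡ 74 (mod 2773)
10^16 ≡ 74^2 = 5476 ≡ 2703 (mod 2773)
10^32 ≡ 2703^2 = 7306209 ≡ 2127 (mod 2773)
10^64 ≡ 2127^2 = 4524129 ≡ 1366 (mod 2773)
10^128 ≡ 1366^2 = 1865956 ≡ 2500 (mod 2773)
10^256 ≡ 2500^2 = 6250000 ≡ 2431 (mod 2773)
10^512 ≡ 2431^2 = 5909761 ≡ 498 (mod 2773)
10^1024 ≡ 498^2 = 248004 ≡ 1207 (mod 2773)
10^2048 ≡ 1207^2 = 1456849 ≡ 1024 (mod 2773)
2772 = 2048 + 512 + 128 + 64 + 16 + 4 in binary powers of 2.
So 10^2772 ≡ 1024 · 498 · 2500 · 1366 · 2703 · 1681 ≡ 1113 (mod 2773).
Since 1113 ≠ 1, base 10 is a Fermat witness: 2773 is composite.

1113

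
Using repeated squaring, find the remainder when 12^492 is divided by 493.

12^1 ≡ 12 (mod 493)
12^2 ≡ 12^2 = 144 ≡ 144 (mod 493)
12^4 ≡ 144^2 = 20736 ≡ 30 (mod 493)
12^8 ≡ 30^2 = 900 ≡ 407 (mod 493)
12^16 ≡ 407^2 = 165649 ≡ 1 (mod 493)
12^32 ≡ 1^2 = 1 ≡ 1 (mod 493)
12^64 ≡ 1^2 = 1 ≡ 1 (mod 493)
12^128 ≡ 1^2 = 1 ≡ 1 (mod 493)
12^256 ≡ 1^2 = 1 ≡ 1 (mod 493)
492 = 256 + 128 + 64 + 32 + 8 + 4 in binary powers of 2.
So 12^492 ≡ 1 · 1 · 1 · 1 · 407 · 30 ≡ 378 (mod 493).
Since 378 ≠ 1, base 12 is a Fermat witness: 493 is composite.

378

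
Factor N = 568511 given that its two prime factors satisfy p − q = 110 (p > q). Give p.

811

Since p = q + 110, we have 568511 = q(q + 110), so q² + 110q − 568511 = 0.
Discriminant: 110² + 4·568511 = 12100 + 2274044 = 2286144; √2286144 = 1512.
q = (−110 + 1512)/2 = 701, and p = q + 110 = 811.
Check: 701 · 811 = 568511.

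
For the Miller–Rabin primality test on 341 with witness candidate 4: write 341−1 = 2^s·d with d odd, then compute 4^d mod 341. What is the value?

1

341 − 1 = 340 = 2^2 · 85, so d = 85.
4^1 ≡ 4 (mod 341)
4^2 ≡ 4^2 = 16 ≡ 16 (mod 341)
4^4 ≡ 16^2 = 256 ≡ 256 (mod 341)
4^8 ≡ 256^2 = 65536 ≡ 64 (mod 341)
4^16 ≡ 64^2 = 4096 ≡ 4 (mod 341)
4^32 ≡ 4^2 = 16 ≡ 16 (mod 341)
4^64 ≡ 16^2 = 256 ≡ 256 (mod 341)
85 = 64 + 16 + 4 + 1 in binary powers of 2.
So 4^85 ≡ 256 · 4 · 256 · 4 ≡ 1 (mod 341).
Since 4^d ≡ 1 (mod 341), base 4 does not prove 341 composite.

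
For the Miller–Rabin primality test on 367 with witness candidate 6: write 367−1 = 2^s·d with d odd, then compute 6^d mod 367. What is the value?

367 − 1 = 366 = 2^1 · 183, so d = 183.
6^1 ≡ 6 (mod 367)
6^2 ≡ 6^2 = 36 ≡ 36 (mod 367)
6^4 ≡ 36^2 = 1296 ≡ 195 (mod 367)
6^8 ≡ 195^2 = 38025 ≡ 224 (mod 367)
6^16 ≡ 224^2 = 50176 ≡ 264 (mod 367)
6^32 ≡ 264^2 = 69696 ≡ 333 (mod 367)
6^64 ≡ 333^2 = 110889 ≡ 55 (mod 367)
6^128 ≡ 55^2 = 3025 ≡ 89 (mod 367)
183 = 128 + 32 + 16 + 4 + 2 + 1 in binary powers of 2.
So 6^183 ≡ 89 · 333 · 264 · 195 · 36 · 6 ≡ 366 (mod 367).
Since 6^d ≡ 366 (mod 367), base 6 does not prove 367 composite.

366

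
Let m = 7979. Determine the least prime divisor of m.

79

7979 is odd.
Digit sum 32, not divisible by 3.
Ends in 9: not divisible by 5.
7: 7979 = 7·1139 + 6
11: 7979 = 11·725 + 4
13: 7979 = 13·613 + 10
17: 7979 = 17·469 + 6
19: 7979 = 19·419 + 18
23: 7979 = 23·346 + 21
29: 7979 = 29·275 + 4
31: 7979 = 31·257 + 12
37: 7979 = 37·215 + 24
41: 7979 = 41·194 + 25
43: 7979 = 43·185 + 24
47: 7979 = 47·169 + 36
53: 7979 = 53·150 + 29
59: 7979 = 59·135 + 14
61: 7979 = 61·130 + 49
67: 7979 = 67·119 + 6
71: 7979 = 71·112 + 27
73: 7979 = 73·109 + 22
79: 7979 = 79·101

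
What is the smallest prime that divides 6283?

61

6283 is odd.
Digit sum 19, not divisible by 3.
Ends in 3: not divisible by 5.
7: 6283 = 7·897 + 4
11: 6283 = 11·571 + 2
13: 6283 = 13·483 + 4
17: 6283 = 17·369 + 10
19: 6283 = 19·330 + 13
23: 6283 = 23·273 + 4
29: 6283 = 29·216 + 19
31: 6283 = 31·202 + 21
37: 6283 = 37·169 + 30
41: 6283 = 41·153 + 10
43: 6283 = 43·146 + 5
47: 6283 = 47·133 + 32
53: 6283 = 53·118 + 29
59: 6283 = 59·106 + 29
61: 6283 = 61·103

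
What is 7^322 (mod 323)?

7^1 ≡ 7 (mod 323)
7^2 ≡ 7^2 = 49 ≡ 49 (mod 323)
7^4 ≡ 49^2 = 2401 ≡ 140 (mod 323)
7^8 ≡ 140^2 = 19600 ≡ 220 (mod 323)
7^16 ≡ 220^2 = 48400 ≡ 273 (mod 323)
7^32 ≡ 273^2 = 74529 ≡ 239 (mod 323)
7^64 ≡ 239^2 = 57121 ≡ 273 (mod 323)
7^128 ≡ 273^2 = 74529 ≡ 239 (mod 323)
7^256 ≡ 239^2 = 57121 ≡ 273 (mod 323)
322 = 256 + 64 + 2 in binary powers of 2.
So 7^322 ≡ 273 · 273 · 49 ≡ 83 (mod 323).
Since 83 ≠ 1, base 7 is a Fermat witness: 323 is composite.

83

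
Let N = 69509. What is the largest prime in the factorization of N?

89

69509 = 11 · 6319
6319 = 71 · 89
89 is prime.
So 69509 = 11 · 71 · 89; the largest prime factor is 89.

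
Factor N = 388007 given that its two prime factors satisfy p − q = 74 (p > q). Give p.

661

Since p = q + 74, we have 388007 = q(q + 74), so q² + 74q − 388007 = 0.
Discriminant: 74² + 4·388007 = 5476 + 1552028 = 1557504; √1557504 = 1248.
q = (−74 + 1248)/2 = 587, and p = q + 74 = 661.
Check: 587 · 661 = 388007.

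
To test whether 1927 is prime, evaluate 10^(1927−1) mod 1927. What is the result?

1076

10^1 ≡ 10 (mod 1927)
10^2 ≡ 10^2 = 100 ≡ 100 (mod 1927)
10^4 ≡ 100^2 = 10000 ≡ 365 (mod 1927)
10^8 ≡ 365^2 = 133225 ≡ 262 (mod 1927)
10^16 ≡ 262^2 = 68644 ≡ 1199 (mod 1927)
10^32 ≡ 1199^2 = 1437601 ≡ 59 (mod 1927)
10^64 ≡ 59^2 = 3481 ≡ 1554 (mod 1927)
10^128 ≡ 1554^2 = 2414916 ≡ 385 (mod 1927)
10^256 ≡ 385^2 = 148225 ≡ 1773 (mod 1927)
10^512 ≡ 1773^2 = 3143529 ≡ 592 (mod 1927)
10^1024 ≡ 592^2 = 350464 ≡ 1677 (mod 1927)
1926 = 1024 + 512 + 256 + 128 + 4 + 2 in binary powers of 2.
So 10^1926 ≡ 1677 · 592 · 1773 · 385 · 365 · 100 ≡ 1076 (mod 1927).
Since 1076 ≠ 1, base 10 is a Fermat witness: 1927 is composite.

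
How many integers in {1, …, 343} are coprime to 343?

Factor: 343 = 7^3.
φ(343) = 7^2·(7−1) = 294.

294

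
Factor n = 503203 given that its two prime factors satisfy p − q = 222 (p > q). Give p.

Since p = q + 222, we have 503203 = q(q + 222), so q² + 222q − 503203 = 0.
Discriminant: 222² + 4·503203 = 49284 + 2012812 = 2062096; √2062096 = 1436.
q = (−222 + 1436)/2 = 607, and p = q + 222 = 829.
Check: 607 · 829 = 503203.

829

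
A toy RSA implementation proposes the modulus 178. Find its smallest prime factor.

178 is even: 2 divides it.

2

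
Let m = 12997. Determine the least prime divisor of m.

41

12997 is odd.
Digit sum 28, not divisible by 3.
Ends in 7: not divisible by 5.
7: 12997 = 7·1856 + 5
11: 12997 = 11·1181 + 6
13: 12997 = 13·999 + 10
17: 12997 = 17·764 + 9
19: 12997 = 19·684 + 1
23: 12997 = 23·565 + 2
29: 12997 = 29·448 + 5
31: 12997 = 31·419 + 8
37: 12997 = 37·351 + 10
41: 12997 = 41·317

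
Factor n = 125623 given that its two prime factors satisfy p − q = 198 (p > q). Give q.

Since p = q + 198, we have 125623 = q(q + 198), so q² + 198q − 125623 = 0.
Discriminant: 198² + 4·125623 = 39204 + 502492 = 541696; √541696 = 736.
q = (−198 + 736)/2 = 269, and p = q + 198 = 467.
Check: 269 · 467 = 125623.

269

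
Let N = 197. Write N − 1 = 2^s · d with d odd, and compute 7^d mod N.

196

197 − 1 = 196 = 2^2 · 49, so d = 49.
7^1 ≡ 7 (mod 197)
7^2 ≡ 7^2 = 49 ≡ 49 (mod 197)
7^4 ≡ 49^2 = 2401 ≡ 37 (mod 197)
7^8 ≡ 37^2 = 1369 ≡ 187 (mod 197)
7^16 ≡ 187^2 = 34969 ≡ 100 (mod 197)
7^32 ≡ 100^2 = 10000 ≡ 150 (mod 197)
49 = 32 + 16 + 1 in binary powers of 2.
So 7^49 ≡ 150 · 100 · 7 ≡ 196 (mod 197).
Since 7^d ≡ 196 (mod 197), base 7 does not prove 197 composite.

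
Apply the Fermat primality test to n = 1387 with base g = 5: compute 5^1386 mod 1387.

5^1 ≡ 5 (mod 1387)
5^2 ≡ 5^2 = 25 ≡ 25 (mod 1387)
5^4 ≡ 25^2 = 625 ≡ 625 (mod 1387)
5^8 ≡ 625^2 = 390625 ≡ 878 (mod 1387)
5^16 ≡ 878^2 = 770884 ≡ 1099 (mod 1387)
5^32 ≡ 1099^2 = 1207801 ≡ 1111 (mod 1387)
5^64 ≡ 1111^2 = 1234321 ≡ 1278 (mod 1387)
5^128 ≡ 1278^2 = 1633284 ≡ 785 (mod 1387)
5^256 ≡ 785^2 = 616225 ≡ 397 (mod 1387)
5^512 ≡ 397^2 = 157609 ≡ 878 (mod 1387)
5^1024 ≡ 878^2 = 770884 ≡ 1099 (mod 1387)
1386 = 1024 + 256 + 64 + 32 + 8 + 2 in binary powers of 2.
So 5^1386 ≡ 1099 · 397 · 1278 · 1111 · 878 · 25 ≡ 1122 (mod 1387).
Since 1122 ≠ 1, base 5 is a Fermat witness: 1387 is composite.

1122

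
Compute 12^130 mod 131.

1

12^1 ≡ 12 (mod 131)
12^2 ≡ 12^2 = 144 ≡ 13 (mod 131)
12^4 ≡ 13^2 = 169 ≡ 38 (mod 131)
12^8 ≡ 38^2 = 1444 ≡ 3 (mod 131)
12^16 ≡ 3^2 = 9 ≡ 9 (mod 131)
12^32 ≡ 9^2 = 81 ≡ 81 (mod 131)
12^64 ≡ 81^2 = 6561 ≡ 11 (mod 131)
12^128 ≡ 11^2 = 121 ≡ 121 (mod 131)
130 = 128 + 2 in binary powers of 2.
So 12^130 ≡ 121 · 13 ≡ 1 (mod 131).
Since the result is 1, base 12 gives no evidence that 131 is composite.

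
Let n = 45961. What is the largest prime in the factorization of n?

59

45961 = 19 · 2419
2419 = 41 · 59
59 is prime.
So 45961 = 19 · 41 · 59; the largest prime factor is 59.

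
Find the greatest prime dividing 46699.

67

46699 = 17 · 2747
2747 = 41 · 67
67 is prime.
So 46699 = 17 · 41 · 67; the largest prime factor is 67.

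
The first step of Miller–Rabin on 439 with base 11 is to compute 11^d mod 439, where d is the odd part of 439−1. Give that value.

1

439 − 1 = 438 = 2^1 · 219, so d = 219.
11^1 ≡ 11 (mod 439)
11^2 ≡ 11^2 = 121 ≡ 121 (mod 439)
11^4 ≡ 121^2 = 14641 ≡ 154 (mod 439)
11^8 ≡ 154^2 = 23716 ≡ 10 (mod 439)
11^16 ≡ 10^2 = 100 ≡ 100 (mod 439)
11^32 ≡ 100^2 = 10000 ≡ 342 (mod 439)
11^64 ≡ 342^2 = 116964 ≡ 190 (mod 439)
11^128 ≡ 190^2 = 36100 ≡ 102 (mod 439)
219 = 128 + 64 + 16 + 8 + 2 + 1 in binary powers of 2.
So 11^219 ≡ 102 · 190 · 100 · 10 · 121 · 11 ≡ 1 (mod 439).
Since 11^d ≡ 1 (mod 439), base 11 does not prove 439 composite.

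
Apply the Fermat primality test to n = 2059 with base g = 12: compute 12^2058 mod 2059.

1971

12^1 ≡ 12 (mod 2059)
12^2 ≡ 12^2 = 144 ≡ 144 (mod 2059)
12^4 ≡ 144^2 = 20736 ≡ 146 (mod 2059)
12^8 ≡ 146^2 = 21316 ≡ 726 (mod 2059)
12^16 ≡ 726^2 = 527076 ≡ 2031 (mod 2059)
12^32 ≡ 2031^2 = 4124961 ≡ 784 (mod 2059)
12^64 ≡ 784^2 = 614656 ≡ 1074 (mod 2059)
12^128 ≡ 1074^2 = 1153476 ≡ 436 (mod 2059)
12^256 ≡ 436^2 = 190096 ≡ 668 (mod 2059)
12^512 ≡ 668^2 = 446224 ≡ 1480 (mod 2059)
12^1024 ≡ 1480^2 = 2190400 ≡ 1683 (mod 2059)
12^2048 ≡ 1683^2 = 2832489 ≡ 1364 (mod 2059)
2058 = 2048 + 8 + 2 in binary powers of 2.
So 12^2058 ≡ 1364 · 726 · 144 ≡ 1971 (mod 2059).
Since 1971 ≠ 1, base 12 is a Fermat witness: 2059 is composite.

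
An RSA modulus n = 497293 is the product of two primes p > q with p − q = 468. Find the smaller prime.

Since p = q + 468, we have 497293 = q(q + 468), so q² + 468q − 497293 = 0.
Discriminant: 468² + 4·497293 = 219024 + 1989172 = 2208196; √2208196 = 1486.
q = (−468 + 1486)/2 = 509, and p = q + 468 = 977.
Check: 509 · 977 = 497293.

509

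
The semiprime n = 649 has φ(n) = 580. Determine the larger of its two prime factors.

φ(n) = (p−1)(q−1) = n − (p+q) + 1, so p + q = 649 − 580 + 1 = 70.
p and q are the roots of t² − 70t + 649 = 0.
Discriminant: 70² − 4·649 = 4900 − 2596 = 2304; √2304 = 48.
q = (70 − 48)/2 = 11, p = (70 + 48)/2 = 59.
Check: 11 · 59 = 649.

59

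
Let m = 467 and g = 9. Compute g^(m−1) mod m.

1

9^1 ≡ 9 (mod 467)
9^2 ≡ 9^2 = 81 ≡ 81 (mod 467)
9^4 ≡ 81^2 = 6561 ≡ 23 (mod 467)
9^8 ≡ 23^2 = 529 ≡ 62 (mod 467)
9^16 ≡ 62^2 = 3844 ≡ 108 (mod 467)
9^32 ≡ 108^2 = 11664 ≡ 456 (mod 467)
9^64 ≡ 456^2 = 207936 ≡ 121 (mod 467)
9^128 ≡ 121^2 = 14641 ≡ 164 (mod 467)
9^256 ≡ 164^2 = 26896 ≡ 277 (mod 467)
466 = 256 + 128 + 64 + 16 + 2 in binary powers of 2.
So 9^466 ≡ 277 · 164 · 121 · 108 · 81 ≡ 1 (mod 467).
Since the result is 1, base 9 gives no evidence that 467 is composite.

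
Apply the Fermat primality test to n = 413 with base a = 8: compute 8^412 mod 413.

8^1 ≡ 8 (mod 413)
8^2 ≡ 8^2 = 64 ≡ 64 (mod 413)
8^4 ≡ 64^2 = 4096 ≡ 379 (mod 413)
8^8 ≡ 379^2 = 143641 ≡ 330 (mod 413)
8^16 ≡ 330^2 = 108900 ≡ 281 (mod 413)
8^32 ≡ 281^2 = 78961 ≡ 78 (mod 413)
8^64 ≡ 78^2 = 6084 ≡ 302 (mod 413)
8^128 ≡ 302^2 = 91204 ≡ 344 (mod 413)
8^256 ≡ 344^2 = 118336 ≡ 218 (mod 413)
412 = 256 + 128 + 16 + 8 + 4 in binary powers of 2.
So 8^412 ≡ 218 · 344 · 281 · 330 · 379 ≡ 302 (mod 413).
Since 302 ≠ 1, base 8 is a Fermat witness: 413 is composite.

302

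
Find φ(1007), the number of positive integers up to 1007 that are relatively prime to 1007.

Factor: 1007 = 19 · 53.
φ(1007) = (19−1) · (53−1) = 18 · 52 = 936.

936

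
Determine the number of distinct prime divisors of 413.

413 = 7 · 59
413 = 7 · 59, which has 2 distinct prime factors.

2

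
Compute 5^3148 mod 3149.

5^1 ≡ 5 (mod 3149)
5^2 ≡ 5^2 = 25 ≡ 25 (mod 3149)
5^4 ≡ 25^2 = 625 ≡ 625 (mod 3149)
5^8 ≡ 625^2 = 390625 ≡ 149 (mod 3149)
5^16 ≡ 149^2 = 22201 ≡ 158 (mod 3149)
5^32 ≡ 158^2 = 24964 ≡ 2921 (mod 3149)
5^64 ≡ 2921^2 = 8532241 ≡ 1600 (mod 3149)
5^128 ≡ 1600^2 = 2560000 ≡ 3012 (mod 3149)
5^256 ≡ 3012^2 = 9072144 ≡ 3024 (mod 3149)
5^512 ≡ 3024^2 = 9144576 ≡ 3029 (mod 3149)
5^1024 ≡ 3029^2 = 9174841 ≡ 1804 (mod 3149)
5^2048 ≡ 1804^2 = 3254416 ≡ 1499 (mod 3149)
3148 = 2048 + 1024 + 64 + 8 + 4 in binary powers of 2.
So 5^3148 ≡ 1499 · 1804 · 1600 · 149 · 625 ≡ 896 (mod 3149).
Since 896 ≠ 1, base 5 is a Fermat witness: 3149 is composite.

896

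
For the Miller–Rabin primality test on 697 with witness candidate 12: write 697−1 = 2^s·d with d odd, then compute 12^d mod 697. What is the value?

432

697 − 1 = 696 = 2^3 · 87, so d = 87.
12^1 ≡ 12 (mod 697)
12^2 ≡ 12^2 = 144 ≡ 144 (mod 697)
12^4 ≡ 144^2 = 20736 ≡ 523 (mod 697)
12^8 ≡ 523^2 = 273529 ≡ 305 (mod 697)
12^16 ≡ 305^2 = 93025 ≡ 324 (mod 697)
12^32 ≡ 324^2 = 104976 ≡ 426 (mod 697)
12^64 ≡ 426^2 = 181476 ≡ 256 (mod 697)
87 = 64 + 16 + 4 + 2 + 1 in binary powers of 2.
So 12^87 ≡ 256 · 324 · 523 · 144 · 12 ≡ 432 (mod 697).
Squaring chain: 432 → 525 → 310; never reaches −1, so base 12 is a Miller–Rabin witness that 697 is composite.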